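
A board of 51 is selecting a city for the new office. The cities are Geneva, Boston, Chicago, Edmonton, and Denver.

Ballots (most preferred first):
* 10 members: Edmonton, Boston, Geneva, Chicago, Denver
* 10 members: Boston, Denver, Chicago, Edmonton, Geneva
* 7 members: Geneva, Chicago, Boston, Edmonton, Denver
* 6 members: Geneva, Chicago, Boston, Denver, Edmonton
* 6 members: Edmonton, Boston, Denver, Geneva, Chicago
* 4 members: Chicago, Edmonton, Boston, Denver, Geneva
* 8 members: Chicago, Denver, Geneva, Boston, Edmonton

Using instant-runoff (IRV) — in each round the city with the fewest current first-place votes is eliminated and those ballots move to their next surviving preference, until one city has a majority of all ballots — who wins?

Round 1: Geneva 13, Boston 10, Chicago 12, Edmonton 16, Denver 0. Denver eliminated.
Round 2: Geneva 13, Boston 10, Chicago 12, Edmonton 16. Boston eliminated.
Round 3: Geneva 13, Chicago 22, Edmonton 16. Geneva eliminated.
Round 4: Chicago 35, Edmonton 16. Chicago has a majority (≥26).

Chicago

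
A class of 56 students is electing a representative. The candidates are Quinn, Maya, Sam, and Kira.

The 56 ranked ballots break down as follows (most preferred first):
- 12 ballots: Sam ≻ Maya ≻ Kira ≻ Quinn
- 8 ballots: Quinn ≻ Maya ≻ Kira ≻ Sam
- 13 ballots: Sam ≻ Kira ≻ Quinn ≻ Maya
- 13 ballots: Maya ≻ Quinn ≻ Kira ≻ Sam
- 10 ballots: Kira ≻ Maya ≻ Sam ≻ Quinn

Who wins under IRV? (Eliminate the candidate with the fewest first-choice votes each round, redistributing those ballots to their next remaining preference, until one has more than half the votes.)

Round 1: Quinn 8, Maya 13, Sam 25, Kira 10. Quinn eliminated.
Round 2: Maya 21, Sam 25, Kira 10. Kira eliminated.
Round 3: Maya 31, Sam 25. Maya has a majority (≥29).

Maya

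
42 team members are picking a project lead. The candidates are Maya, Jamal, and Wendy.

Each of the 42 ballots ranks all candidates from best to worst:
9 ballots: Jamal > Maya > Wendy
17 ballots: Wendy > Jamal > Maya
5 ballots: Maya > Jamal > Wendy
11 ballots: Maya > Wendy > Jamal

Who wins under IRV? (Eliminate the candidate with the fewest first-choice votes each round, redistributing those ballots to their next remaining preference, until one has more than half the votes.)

Round 1: Maya 16, Jamal 9, Wendy 17. Jamal eliminated.
Round 2: Maya 25, Wendy 17. Maya has a majority (≥22).

Maya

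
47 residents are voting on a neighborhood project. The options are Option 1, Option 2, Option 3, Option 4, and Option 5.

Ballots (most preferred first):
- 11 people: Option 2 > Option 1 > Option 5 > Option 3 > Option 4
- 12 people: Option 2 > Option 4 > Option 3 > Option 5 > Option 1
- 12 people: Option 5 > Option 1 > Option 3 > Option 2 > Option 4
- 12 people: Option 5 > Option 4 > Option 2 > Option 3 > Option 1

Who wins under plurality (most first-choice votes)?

Option 5

First-place votes: Option 1 0, Option 2 23, Option 3 0, Option 4 0, Option 5 24.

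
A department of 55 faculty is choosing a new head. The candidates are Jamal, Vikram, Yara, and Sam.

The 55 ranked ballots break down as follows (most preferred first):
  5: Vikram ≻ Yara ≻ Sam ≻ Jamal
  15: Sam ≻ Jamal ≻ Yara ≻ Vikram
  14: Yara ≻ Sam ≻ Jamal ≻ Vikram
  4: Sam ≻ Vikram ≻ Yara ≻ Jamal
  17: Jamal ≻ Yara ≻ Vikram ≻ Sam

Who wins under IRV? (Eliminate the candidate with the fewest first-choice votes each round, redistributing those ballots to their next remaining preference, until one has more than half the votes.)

Yara

Round 1: Jamal 17, Vikram 5, Yara 14, Sam 19. Vikram eliminated.
Round 2: Jamal 17, Yara 19, Sam 19. Jamal eliminated.
Round 3: Yara 36, Sam 19. Yara has a majority (≥28).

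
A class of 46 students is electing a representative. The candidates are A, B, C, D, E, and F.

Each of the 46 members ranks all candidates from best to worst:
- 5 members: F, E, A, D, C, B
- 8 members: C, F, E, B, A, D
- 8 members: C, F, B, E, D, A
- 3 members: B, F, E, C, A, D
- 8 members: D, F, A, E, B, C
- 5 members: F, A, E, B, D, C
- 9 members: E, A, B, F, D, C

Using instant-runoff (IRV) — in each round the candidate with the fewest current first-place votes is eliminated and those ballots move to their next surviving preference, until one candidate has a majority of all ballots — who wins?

Round 1: A 0, B 3, C 16, D 8, E 9, F 10. A eliminated.
Round 2: B 3, C 16, D 8, E 9, F 10. B eliminated.
Round 3: C 16, D 8, E 9, F 13. D eliminated.
Round 4: C 16, E 9, F 21. E eliminated.
Round 5: C 16, F 30. F has a majority (≥24).

F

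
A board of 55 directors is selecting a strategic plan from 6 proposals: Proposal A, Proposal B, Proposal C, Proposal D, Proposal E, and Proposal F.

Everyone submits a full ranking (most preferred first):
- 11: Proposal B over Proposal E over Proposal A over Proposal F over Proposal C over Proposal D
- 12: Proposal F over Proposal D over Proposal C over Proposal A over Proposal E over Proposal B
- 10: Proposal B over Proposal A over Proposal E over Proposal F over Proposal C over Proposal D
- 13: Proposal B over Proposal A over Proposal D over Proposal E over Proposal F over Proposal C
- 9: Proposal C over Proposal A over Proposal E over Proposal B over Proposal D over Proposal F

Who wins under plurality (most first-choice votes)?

Proposal B

First-place votes: Proposal A 0, Proposal B 34, Proposal C 9, Proposal D 0, Proposal E 0, Proposal F 12.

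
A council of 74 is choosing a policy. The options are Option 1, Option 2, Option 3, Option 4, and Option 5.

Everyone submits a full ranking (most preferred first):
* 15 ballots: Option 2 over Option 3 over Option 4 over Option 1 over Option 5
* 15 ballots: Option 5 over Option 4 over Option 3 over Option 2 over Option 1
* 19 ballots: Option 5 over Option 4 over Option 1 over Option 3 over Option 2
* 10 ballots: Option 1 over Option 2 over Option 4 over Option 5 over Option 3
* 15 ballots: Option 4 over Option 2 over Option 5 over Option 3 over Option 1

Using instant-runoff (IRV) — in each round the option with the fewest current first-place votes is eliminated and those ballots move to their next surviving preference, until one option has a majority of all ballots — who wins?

Option 2

Round 1: Option 1 10, Option 2 15, Option 3 0, Option 4 15, Option 5 34. Option 3 eliminated.
Round 2: Option 1 10, Option 2 15, Option 4 15, Option 5 34. Option 1 eliminated.
Round 3: Option 2 25, Option 4 15, Option 5 34. Option 4 eliminated.
Round 4: Option 2 40, Option 5 34. Option 2 has a majority (≥38).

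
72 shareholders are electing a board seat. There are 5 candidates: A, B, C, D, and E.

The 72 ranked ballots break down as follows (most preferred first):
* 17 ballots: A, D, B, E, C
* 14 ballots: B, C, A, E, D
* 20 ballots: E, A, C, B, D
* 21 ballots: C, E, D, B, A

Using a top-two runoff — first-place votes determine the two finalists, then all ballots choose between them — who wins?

E

Round 1 first-place votes: A 17, B 14, C 21, D 0, E 20. C and E advance.
Runoff: C is ranked above E on 35 ballots, E above C on 37.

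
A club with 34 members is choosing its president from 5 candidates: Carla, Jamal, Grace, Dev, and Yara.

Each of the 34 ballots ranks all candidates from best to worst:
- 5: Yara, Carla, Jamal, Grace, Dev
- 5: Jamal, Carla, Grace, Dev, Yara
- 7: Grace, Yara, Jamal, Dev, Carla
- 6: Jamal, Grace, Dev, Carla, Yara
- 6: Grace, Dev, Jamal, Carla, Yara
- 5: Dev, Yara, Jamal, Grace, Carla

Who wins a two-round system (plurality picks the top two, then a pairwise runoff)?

Round 1 first-place votes: Carla 0, Jamal 11, Grace 13, Dev 5, Yara 5. Grace and Jamal advance.
Runoff: Grace is ranked above Jamal on 13 ballots, Jamal above Grace on 21.

Jamal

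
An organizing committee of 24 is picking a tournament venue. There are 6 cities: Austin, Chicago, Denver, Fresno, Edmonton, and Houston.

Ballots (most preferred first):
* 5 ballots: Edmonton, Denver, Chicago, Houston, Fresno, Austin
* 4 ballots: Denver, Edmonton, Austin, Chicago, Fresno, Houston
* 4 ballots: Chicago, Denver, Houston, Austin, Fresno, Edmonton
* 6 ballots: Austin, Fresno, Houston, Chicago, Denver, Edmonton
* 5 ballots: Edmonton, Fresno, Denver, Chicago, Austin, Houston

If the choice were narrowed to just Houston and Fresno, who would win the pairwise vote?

Houston is ranked above Fresno on 9 ballots; Fresno above Houston on 15.

Fresno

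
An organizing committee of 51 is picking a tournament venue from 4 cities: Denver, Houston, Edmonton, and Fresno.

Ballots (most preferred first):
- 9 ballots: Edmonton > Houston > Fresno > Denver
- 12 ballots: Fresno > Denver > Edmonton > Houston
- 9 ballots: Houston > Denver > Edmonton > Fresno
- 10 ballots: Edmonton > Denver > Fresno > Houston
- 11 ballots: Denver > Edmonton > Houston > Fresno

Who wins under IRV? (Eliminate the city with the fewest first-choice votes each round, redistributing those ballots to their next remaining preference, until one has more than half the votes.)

Round 1: Denver 11, Houston 9, Edmonton 19, Fresno 12. Houston eliminated.
Round 2: Denver 20, Edmonton 19, Fresno 12. Fresno eliminated.
Round 3: Denver 32, Edmonton 19. Denver has a majority (≥26).

Denver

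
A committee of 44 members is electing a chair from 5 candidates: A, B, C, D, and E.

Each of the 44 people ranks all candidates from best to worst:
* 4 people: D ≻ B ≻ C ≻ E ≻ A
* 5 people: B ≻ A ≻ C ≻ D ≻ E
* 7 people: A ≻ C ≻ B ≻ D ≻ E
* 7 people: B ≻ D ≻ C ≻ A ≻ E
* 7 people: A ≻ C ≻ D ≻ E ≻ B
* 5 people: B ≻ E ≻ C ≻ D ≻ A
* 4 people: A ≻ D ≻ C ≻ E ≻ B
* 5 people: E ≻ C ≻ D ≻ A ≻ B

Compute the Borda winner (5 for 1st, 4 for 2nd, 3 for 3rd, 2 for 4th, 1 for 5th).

C

A: 4×1 + 5×4 + 7×5 + 7×2 + 7×5 + 5×1 + 4×5 + 5×2 = 143
B: 4×4 + 5×5 + 7×3 + 7×5 + 7×1 + 5×5 + 4×1 + 5×1 = 138
C: 4×3 + 5×3 + 7×4 + 7×3 + 7×4 + 5×3 + 4×3 + 5×4 = 151
D: 4×5 + 5×2 + 7×2 + 7×4 + 7×3 + 5×2 + 4×4 + 5×3 = 134
E: 4×2 + 5×1 + 7×1 + 7×1 + 7×2 + 5×4 + 4×2 + 5×5 = 94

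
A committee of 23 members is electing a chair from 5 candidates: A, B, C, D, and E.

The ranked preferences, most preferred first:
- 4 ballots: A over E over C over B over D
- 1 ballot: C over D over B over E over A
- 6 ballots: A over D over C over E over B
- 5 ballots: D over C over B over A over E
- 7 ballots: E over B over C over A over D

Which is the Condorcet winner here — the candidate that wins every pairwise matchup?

C

C vs A: 13–10
C vs B: 16–7
C vs D: 12–11
C vs E: 12–11
C beats every other candidate.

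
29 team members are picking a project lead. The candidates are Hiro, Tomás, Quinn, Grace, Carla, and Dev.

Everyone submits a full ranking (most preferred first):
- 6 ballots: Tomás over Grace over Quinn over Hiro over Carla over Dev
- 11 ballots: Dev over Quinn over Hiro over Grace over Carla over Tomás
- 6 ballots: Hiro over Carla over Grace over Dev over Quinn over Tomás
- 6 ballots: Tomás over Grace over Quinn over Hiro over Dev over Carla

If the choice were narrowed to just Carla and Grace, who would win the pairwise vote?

Grace

Carla is ranked above Grace on 6 ballots; Grace above Carla on 23.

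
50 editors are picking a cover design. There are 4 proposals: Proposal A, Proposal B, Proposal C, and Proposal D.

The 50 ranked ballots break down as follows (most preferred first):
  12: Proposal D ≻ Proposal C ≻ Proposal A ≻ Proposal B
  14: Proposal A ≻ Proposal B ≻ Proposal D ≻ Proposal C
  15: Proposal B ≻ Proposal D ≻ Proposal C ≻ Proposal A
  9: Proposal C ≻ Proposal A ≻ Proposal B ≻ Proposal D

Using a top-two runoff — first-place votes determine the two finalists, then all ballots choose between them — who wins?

Round 1 first-place votes: Proposal A 14, Proposal B 15, Proposal C 9, Proposal D 12. Proposal B and Proposal A advance.
Runoff: Proposal B is ranked above Proposal A on 15 ballots, Proposal A above Proposal B on 35.

Proposal A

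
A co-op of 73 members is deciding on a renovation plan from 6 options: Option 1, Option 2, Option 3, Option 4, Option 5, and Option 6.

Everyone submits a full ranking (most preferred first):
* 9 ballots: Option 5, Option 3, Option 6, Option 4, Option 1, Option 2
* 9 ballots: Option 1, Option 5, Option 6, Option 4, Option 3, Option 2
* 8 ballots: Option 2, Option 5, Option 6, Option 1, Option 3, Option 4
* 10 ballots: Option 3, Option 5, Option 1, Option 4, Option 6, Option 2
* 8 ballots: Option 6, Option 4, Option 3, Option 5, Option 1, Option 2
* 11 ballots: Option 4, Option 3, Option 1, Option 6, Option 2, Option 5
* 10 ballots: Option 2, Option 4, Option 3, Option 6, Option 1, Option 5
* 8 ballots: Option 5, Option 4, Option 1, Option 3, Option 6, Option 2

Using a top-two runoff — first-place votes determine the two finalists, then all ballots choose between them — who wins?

Option 5

Round 1 first-place votes: Option 1 9, Option 2 18, Option 3 10, Option 4 11, Option 5 17, Option 6 8. Option 2 and Option 5 advance.
Runoff: Option 2 is ranked above Option 5 on 29 ballots, Option 5 above Option 2 on 44.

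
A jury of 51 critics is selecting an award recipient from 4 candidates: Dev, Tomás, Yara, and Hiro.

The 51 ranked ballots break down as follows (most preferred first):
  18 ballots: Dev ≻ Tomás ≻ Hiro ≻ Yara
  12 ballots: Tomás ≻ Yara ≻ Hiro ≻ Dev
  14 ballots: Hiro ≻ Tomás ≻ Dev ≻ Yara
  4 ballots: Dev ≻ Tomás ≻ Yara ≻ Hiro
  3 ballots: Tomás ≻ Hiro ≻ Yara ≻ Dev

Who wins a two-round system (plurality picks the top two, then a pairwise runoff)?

Round 1 first-place votes: Dev 22, Tomás 15, Yara 0, Hiro 14. Dev and Tomás advance.
Runoff: Dev is ranked above Tomás on 22 ballots, Tomás above Dev on 29.

Tomás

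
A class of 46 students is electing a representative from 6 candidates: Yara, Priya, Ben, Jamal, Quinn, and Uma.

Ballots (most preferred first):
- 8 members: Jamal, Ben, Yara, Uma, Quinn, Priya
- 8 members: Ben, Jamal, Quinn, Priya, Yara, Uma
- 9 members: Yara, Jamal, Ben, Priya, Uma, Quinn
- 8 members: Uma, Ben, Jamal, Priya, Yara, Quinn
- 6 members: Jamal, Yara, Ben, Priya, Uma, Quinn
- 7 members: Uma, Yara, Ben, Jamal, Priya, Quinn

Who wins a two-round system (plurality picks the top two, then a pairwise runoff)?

Jamal

Round 1 first-place votes: Yara 9, Priya 0, Ben 8, Jamal 14, Quinn 0, Uma 15. Uma and Jamal advance.
Runoff: Uma is ranked above Jamal on 15 ballots, Jamal above Uma on 31.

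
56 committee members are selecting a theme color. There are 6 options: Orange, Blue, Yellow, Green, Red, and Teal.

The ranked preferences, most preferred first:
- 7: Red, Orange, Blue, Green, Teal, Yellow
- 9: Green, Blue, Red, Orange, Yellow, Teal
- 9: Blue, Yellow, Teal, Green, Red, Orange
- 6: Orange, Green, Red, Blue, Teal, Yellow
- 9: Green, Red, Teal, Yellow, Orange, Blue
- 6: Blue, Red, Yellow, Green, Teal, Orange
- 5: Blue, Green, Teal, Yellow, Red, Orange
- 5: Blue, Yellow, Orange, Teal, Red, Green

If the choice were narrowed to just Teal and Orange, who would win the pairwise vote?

Teal is ranked above Orange on 29 ballots; Orange above Teal on 27.

Teal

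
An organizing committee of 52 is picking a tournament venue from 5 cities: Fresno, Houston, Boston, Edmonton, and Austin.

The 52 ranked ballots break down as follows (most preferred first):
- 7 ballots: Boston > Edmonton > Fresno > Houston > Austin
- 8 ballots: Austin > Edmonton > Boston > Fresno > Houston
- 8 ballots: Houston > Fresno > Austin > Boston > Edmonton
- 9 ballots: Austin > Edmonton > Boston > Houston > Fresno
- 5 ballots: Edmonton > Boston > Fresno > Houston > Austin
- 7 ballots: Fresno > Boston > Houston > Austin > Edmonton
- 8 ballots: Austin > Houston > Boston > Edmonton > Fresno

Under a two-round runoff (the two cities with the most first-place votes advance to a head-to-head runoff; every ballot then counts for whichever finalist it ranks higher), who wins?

Round 1 first-place votes: Fresno 7, Houston 8, Boston 7, Edmonton 5, Austin 25. Austin and Houston advance.
Runoff: Austin is ranked above Houston on 25 ballots, Houston above Austin on 27.

Houston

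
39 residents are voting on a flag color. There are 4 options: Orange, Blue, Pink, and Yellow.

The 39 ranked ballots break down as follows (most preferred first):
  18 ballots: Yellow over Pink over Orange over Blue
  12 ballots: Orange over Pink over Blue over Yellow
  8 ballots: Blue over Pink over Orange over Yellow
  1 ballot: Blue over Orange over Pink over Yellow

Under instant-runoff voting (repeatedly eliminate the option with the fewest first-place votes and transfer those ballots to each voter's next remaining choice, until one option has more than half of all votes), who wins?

Round 1: Orange 12, Blue 9, Pink 0, Yellow 18. Pink eliminated.
Round 2: Orange 12, Blue 9, Yellow 18. Blue eliminated.
Round 3: Orange 21, Yellow 18. Orange has a majority (≥20).

Orange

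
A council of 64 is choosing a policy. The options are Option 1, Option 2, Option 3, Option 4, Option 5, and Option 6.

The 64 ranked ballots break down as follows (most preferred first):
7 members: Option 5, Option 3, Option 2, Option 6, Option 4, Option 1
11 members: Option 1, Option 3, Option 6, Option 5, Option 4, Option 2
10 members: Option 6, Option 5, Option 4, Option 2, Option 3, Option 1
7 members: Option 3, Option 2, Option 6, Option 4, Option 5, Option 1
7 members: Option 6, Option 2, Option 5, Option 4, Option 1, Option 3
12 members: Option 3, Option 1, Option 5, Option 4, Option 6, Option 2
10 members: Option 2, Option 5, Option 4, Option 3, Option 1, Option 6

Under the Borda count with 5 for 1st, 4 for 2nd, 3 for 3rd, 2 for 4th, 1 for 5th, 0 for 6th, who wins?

Option 5

Option 1: 7×0 + 11×5 + 10×0 + 7×0 + 7×1 + 12×4 + 10×1 = 120
Option 2: 7×3 + 11×0 + 10×2 + 7×4 + 7×4 + 12×0 + 10×5 = 147
Option 3: 7×4 + 11×4 + 10×1 + 7×5 + 7×0 + 12×5 + 10×2 = 197
Option 4: 7×1 + 11×1 + 10×3 + 7×2 + 7×2 + 12×2 + 10×3 = 130
Option 5: 7×5 + 11×2 + 10×4 + 7×1 + 7×3 + 12×3 + 10×4 = 201
Option 6: 7×2 + 11×3 + 10×5 + 7×3 + 7×5 + 12×1 + 10×0 = 165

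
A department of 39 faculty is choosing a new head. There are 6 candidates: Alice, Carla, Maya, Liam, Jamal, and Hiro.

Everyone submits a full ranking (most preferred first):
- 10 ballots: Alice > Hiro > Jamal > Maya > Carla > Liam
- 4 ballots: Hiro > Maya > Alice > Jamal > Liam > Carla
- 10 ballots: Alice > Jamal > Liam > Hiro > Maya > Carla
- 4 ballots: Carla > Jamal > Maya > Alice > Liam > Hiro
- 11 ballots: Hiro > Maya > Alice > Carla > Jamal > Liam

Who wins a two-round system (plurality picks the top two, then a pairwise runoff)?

Round 1 first-place votes: Alice 20, Carla 4, Maya 0, Liam 0, Jamal 0, Hiro 15. Alice and Hiro advance.
Runoff: Alice is ranked above Hiro on 24 ballots, Hiro above Alice on 15.

Alice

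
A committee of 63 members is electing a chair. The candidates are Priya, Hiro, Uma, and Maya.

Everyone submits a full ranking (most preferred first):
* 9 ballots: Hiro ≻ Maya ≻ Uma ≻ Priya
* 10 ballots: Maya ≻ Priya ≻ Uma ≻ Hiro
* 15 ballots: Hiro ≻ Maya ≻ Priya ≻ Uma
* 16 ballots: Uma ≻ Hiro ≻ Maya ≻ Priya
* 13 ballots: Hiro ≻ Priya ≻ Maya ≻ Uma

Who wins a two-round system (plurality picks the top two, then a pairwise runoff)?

Hiro

Round 1 first-place votes: Priya 0, Hiro 37, Uma 16, Maya 10. Hiro and Uma advance.
Runoff: Hiro is ranked above Uma on 37 ballots, Uma above Hiro on 26.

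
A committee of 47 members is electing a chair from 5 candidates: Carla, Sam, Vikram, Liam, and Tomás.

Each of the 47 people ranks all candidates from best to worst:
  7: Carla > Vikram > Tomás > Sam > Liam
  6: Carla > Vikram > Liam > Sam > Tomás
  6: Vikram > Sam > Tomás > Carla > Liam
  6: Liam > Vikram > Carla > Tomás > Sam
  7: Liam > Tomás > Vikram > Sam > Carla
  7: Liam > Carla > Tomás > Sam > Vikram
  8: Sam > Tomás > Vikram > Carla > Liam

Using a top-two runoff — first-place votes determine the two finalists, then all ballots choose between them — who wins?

Round 1 first-place votes: Carla 13, Sam 8, Vikram 6, Liam 20, Tomás 0. Liam and Carla advance.
Runoff: Liam is ranked above Carla on 20 ballots, Carla above Liam on 27.

Carla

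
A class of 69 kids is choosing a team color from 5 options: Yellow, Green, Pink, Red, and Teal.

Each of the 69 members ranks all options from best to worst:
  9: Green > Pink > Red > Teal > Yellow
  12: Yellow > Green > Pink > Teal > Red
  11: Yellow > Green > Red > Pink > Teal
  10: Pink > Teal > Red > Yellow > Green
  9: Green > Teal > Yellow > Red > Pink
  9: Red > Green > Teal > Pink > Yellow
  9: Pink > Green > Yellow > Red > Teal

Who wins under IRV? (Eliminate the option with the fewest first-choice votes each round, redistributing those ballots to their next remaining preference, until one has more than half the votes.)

Green

Round 1: Yellow 23, Green 18, Pink 19, Red 9, Teal 0. Teal eliminated.
Round 2: Yellow 23, Green 18, Pink 19, Red 9. Red eliminated.
Round 3: Yellow 23, Green 27, Pink 19. Pink eliminated.
Round 4: Yellow 33, Green 36. Green has a majority (≥35).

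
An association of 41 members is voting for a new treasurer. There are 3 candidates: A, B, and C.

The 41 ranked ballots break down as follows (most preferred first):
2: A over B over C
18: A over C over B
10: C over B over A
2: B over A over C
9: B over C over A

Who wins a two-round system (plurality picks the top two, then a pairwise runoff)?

Round 1 first-place votes: A 20, B 11, C 10. A and B advance.
Runoff: A is ranked above B on 20 ballots, B above A on 21.

B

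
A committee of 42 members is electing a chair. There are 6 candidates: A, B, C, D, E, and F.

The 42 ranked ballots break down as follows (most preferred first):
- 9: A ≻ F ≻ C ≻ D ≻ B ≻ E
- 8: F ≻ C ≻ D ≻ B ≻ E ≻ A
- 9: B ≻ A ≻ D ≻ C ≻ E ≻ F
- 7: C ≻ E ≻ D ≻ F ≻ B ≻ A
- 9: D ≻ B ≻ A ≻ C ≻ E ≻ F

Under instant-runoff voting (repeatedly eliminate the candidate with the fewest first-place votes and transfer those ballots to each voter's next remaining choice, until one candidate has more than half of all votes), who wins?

Round 1: A 9, B 9, C 7, D 9, E 0, F 8. E eliminated.
Round 2: A 9, B 9, C 7, D 9, F 8. C eliminated.
Round 3: A 9, B 9, D 16, F 8. F eliminated.
Round 4: A 9, B 9, D 24. D has a majority (≥22).

D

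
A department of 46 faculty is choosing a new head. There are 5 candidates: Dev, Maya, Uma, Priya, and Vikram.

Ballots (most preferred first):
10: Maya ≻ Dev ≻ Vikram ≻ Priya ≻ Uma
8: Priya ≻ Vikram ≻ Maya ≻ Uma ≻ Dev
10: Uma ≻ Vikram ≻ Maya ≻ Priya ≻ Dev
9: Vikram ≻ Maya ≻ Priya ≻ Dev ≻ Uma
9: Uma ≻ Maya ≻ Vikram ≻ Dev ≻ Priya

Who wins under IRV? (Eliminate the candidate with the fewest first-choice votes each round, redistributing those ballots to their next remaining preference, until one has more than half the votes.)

Round 1: Dev 0, Maya 10, Uma 19, Priya 8, Vikram 9. Dev eliminated.
Round 2: Maya 10, Uma 19, Priya 8, Vikram 9. Priya eliminated.
Round 3: Maya 10, Uma 19, Vikram 17. Maya eliminated.
Round 4: Uma 19, Vikram 27. Vikram has a majority (≥24).

Vikram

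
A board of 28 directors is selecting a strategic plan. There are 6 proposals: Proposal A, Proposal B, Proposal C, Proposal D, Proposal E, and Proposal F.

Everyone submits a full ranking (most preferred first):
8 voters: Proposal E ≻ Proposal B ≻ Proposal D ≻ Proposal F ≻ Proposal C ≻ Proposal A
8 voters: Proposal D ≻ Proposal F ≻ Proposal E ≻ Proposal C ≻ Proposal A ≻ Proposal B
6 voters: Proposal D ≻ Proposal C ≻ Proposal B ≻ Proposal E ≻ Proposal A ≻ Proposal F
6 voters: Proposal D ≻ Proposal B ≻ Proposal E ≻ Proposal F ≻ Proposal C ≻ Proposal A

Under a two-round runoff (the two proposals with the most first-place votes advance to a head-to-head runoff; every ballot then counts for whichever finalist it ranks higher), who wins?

Proposal D

Round 1 first-place votes: Proposal A 0, Proposal B 0, Proposal C 0, Proposal D 20, Proposal E 8, Proposal F 0. Proposal D and Proposal E advance.
Runoff: Proposal D is ranked above Proposal E on 20 ballots, Proposal E above Proposal D on 8.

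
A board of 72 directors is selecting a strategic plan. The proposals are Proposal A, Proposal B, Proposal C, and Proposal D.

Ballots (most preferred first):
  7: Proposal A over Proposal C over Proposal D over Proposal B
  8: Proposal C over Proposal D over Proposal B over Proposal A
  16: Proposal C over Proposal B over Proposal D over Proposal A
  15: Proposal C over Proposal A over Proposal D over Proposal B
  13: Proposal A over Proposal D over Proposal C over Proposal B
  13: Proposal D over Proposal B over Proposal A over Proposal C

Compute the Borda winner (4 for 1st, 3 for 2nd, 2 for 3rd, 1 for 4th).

Proposal C

Proposal A: 7×4 + 8×1 + 16×1 + 15×3 + 13×4 + 13×2 = 175
Proposal B: 7×1 + 8×2 + 16×3 + 15×1 + 13×1 + 13×3 = 138
Proposal C: 7×3 + 8×4 + 16×4 + 15×4 + 13×2 + 13×1 = 216
Proposal D: 7×2 + 8×3 + 16×2 + 15×2 + 13×3 + 13×4 = 191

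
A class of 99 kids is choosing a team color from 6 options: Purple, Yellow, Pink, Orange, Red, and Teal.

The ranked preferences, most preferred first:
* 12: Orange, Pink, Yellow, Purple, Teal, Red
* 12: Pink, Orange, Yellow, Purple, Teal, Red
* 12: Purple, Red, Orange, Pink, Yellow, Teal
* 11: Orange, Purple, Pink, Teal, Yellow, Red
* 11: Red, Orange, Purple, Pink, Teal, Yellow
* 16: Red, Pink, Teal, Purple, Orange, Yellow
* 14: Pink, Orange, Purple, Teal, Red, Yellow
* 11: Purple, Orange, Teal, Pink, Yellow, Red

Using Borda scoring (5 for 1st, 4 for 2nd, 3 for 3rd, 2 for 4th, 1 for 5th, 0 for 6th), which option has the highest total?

Orange

Purple: 12×2 + 12×2 + 12×5 + 11×4 + 11×3 + 16×2 + 14×3 + 11×5 = 314
Yellow: 12×3 + 12×3 + 12×1 + 11×1 + 11×0 + 16×0 + 14×0 + 11×1 = 106
Pink: 12×4 + 12×5 + 12×2 + 11×3 + 11×2 + 16×4 + 14×5 + 11×2 = 343
Orange: 12×5 + 12×4 + 12×3 + 11×5 + 11×4 + 16×1 + 14×4 + 11×4 = 359
Red: 12×0 + 12×0 + 12×4 + 11×0 + 11×5 + 16×5 + 14×1 + 11×0 = 197
Teal: 12×1 + 12×1 + 12×0 + 11×2 + 11×1 + 16×3 + 14×2 + 11×3 = 166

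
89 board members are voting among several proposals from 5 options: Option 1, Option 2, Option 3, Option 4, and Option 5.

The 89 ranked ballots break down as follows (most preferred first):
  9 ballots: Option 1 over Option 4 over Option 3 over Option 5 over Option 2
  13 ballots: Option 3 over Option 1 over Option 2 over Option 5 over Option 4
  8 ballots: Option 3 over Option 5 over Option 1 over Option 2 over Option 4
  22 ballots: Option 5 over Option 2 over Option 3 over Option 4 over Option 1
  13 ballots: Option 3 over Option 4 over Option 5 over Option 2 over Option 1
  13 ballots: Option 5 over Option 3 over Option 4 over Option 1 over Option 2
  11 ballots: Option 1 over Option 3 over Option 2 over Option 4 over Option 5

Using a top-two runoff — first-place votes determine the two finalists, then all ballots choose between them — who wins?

Option 3

Round 1 first-place votes: Option 1 20, Option 2 0, Option 3 34, Option 4 0, Option 5 35. Option 5 and Option 3 advance.
Runoff: Option 5 is ranked above Option 3 on 35 ballots, Option 3 above Option 5 on 54.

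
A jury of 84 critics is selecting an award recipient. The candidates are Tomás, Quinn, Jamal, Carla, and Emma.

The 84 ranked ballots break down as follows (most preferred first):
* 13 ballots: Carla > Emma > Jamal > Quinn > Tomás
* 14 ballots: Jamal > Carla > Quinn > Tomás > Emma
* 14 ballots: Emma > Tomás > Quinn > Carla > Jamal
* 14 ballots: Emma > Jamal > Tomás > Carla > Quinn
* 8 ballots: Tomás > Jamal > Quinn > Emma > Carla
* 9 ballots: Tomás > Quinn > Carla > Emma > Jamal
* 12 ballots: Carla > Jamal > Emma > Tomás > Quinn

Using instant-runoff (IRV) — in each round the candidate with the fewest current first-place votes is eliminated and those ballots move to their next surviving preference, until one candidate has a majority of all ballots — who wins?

Carla

Round 1: Tomás 17, Quinn 0, Jamal 14, Carla 25, Emma 28. Quinn eliminated.
Round 2: Tomás 17, Jamal 14, Carla 25, Emma 28. Jamal eliminated.
Round 3: Tomás 17, Carla 39, Emma 28. Tomás eliminated.
Round 4: Carla 48, Emma 36. Carla has a majority (≥43).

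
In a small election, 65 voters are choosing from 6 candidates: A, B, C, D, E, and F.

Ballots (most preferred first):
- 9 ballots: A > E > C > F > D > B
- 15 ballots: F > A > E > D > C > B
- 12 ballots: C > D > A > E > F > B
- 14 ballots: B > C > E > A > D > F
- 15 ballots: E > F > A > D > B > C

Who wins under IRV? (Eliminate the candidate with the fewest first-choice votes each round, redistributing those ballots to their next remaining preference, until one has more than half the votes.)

Round 1: A 9, B 14, C 12, D 0, E 15, F 15. D eliminated.
Round 2: A 9, B 14, C 12, E 15, F 15. A eliminated.
Round 3: B 14, C 12, E 24, F 15. C eliminated.
Round 4: B 14, E 36, F 15. E has a majority (≥33).

E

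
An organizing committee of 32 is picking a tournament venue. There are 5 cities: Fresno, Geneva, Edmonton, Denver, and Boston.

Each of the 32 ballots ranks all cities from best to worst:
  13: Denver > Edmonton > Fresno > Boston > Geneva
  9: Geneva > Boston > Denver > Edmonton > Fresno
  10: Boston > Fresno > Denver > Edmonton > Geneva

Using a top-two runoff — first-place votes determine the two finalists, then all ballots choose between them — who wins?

Boston

Round 1 first-place votes: Fresno 0, Geneva 9, Edmonton 0, Denver 13, Boston 10. Denver and Boston advance.
Runoff: Denver is ranked above Boston on 13 ballots, Boston above Denver on 19.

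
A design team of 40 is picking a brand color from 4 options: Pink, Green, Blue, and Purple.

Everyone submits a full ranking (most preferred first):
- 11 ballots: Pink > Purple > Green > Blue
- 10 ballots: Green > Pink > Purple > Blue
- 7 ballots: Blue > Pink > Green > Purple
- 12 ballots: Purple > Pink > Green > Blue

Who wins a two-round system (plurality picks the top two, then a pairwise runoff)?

Pink

Round 1 first-place votes: Pink 11, Green 10, Blue 7, Purple 12. Purple and Pink advance.
Runoff: Purple is ranked above Pink on 12 ballots, Pink above Purple on 28.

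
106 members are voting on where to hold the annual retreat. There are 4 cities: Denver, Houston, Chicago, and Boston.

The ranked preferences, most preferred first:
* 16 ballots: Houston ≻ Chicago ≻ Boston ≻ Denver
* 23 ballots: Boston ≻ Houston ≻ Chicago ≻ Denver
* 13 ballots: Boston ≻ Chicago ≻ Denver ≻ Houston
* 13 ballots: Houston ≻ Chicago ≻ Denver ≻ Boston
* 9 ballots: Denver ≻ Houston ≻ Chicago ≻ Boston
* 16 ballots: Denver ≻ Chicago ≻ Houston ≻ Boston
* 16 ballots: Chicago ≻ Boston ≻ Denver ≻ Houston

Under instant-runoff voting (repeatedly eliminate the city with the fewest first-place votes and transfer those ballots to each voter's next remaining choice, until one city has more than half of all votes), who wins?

Round 1: Denver 25, Houston 29, Chicago 16, Boston 36. Chicago eliminated.
Round 2: Denver 25, Houston 29, Boston 52. Denver eliminated.
Round 3: Houston 54, Boston 52. Houston has a majority (≥54).

Houston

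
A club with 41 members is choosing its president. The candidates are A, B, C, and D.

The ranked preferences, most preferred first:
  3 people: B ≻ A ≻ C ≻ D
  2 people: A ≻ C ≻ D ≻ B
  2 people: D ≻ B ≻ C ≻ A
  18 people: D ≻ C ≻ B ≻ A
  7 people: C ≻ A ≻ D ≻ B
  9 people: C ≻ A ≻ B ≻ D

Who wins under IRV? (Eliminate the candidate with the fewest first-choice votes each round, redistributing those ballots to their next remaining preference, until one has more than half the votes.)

Round 1: A 2, B 3, C 16, D 20. A eliminated.
Round 2: B 3, C 18, D 20. B eliminated.
Round 3: C 21, D 20. C has a majority (≥21).

C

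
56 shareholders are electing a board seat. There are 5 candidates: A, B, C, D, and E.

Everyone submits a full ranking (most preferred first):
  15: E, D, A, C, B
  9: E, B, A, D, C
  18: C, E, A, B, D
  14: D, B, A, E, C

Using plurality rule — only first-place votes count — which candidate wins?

First-place votes: A 0, B 0, C 18, D 14, E 24.

E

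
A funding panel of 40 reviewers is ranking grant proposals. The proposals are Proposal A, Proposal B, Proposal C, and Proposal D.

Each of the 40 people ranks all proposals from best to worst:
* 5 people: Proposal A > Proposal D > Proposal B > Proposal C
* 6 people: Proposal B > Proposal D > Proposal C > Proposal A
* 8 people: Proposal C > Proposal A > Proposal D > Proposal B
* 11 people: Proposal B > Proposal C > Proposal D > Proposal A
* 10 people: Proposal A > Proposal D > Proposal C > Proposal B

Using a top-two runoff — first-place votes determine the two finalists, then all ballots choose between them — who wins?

Round 1 first-place votes: Proposal A 15, Proposal B 17, Proposal C 8, Proposal D 0. Proposal B and Proposal A advance.
Runoff: Proposal B is ranked above Proposal A on 17 ballots, Proposal A above Proposal B on 23.

Proposal A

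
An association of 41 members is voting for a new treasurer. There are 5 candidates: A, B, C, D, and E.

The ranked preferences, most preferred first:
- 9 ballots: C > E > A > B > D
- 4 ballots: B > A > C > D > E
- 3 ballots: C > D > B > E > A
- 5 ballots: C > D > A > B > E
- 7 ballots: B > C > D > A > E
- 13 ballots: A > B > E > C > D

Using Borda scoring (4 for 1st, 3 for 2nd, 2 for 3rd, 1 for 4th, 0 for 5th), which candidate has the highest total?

A: 9×2 + 4×3 + 3×0 + 5×2 + 7×1 + 13×4 = 99
B: 9×1 + 4×4 + 3×2 + 5×1 + 7×4 + 13×3 = 103
C: 9×4 + 4×2 + 3×4 + 5×4 + 7×3 + 13×1 = 110
D: 9×0 + 4×1 + 3×3 + 5×3 + 7×2 + 13×0 = 42
E: 9×3 + 4×0 + 3×1 + 5×0 + 7×0 + 13×2 = 56

C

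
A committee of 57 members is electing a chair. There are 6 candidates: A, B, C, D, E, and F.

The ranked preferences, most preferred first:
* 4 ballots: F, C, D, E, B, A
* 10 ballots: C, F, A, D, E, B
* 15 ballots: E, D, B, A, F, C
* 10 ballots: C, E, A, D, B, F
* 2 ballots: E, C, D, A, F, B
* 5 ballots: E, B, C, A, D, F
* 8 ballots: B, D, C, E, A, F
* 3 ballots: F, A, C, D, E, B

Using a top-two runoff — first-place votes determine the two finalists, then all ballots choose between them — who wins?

C

Round 1 first-place votes: A 0, B 8, C 20, D 0, E 22, F 7. E and C advance.
Runoff: E is ranked above C on 22 ballots, C above E on 35.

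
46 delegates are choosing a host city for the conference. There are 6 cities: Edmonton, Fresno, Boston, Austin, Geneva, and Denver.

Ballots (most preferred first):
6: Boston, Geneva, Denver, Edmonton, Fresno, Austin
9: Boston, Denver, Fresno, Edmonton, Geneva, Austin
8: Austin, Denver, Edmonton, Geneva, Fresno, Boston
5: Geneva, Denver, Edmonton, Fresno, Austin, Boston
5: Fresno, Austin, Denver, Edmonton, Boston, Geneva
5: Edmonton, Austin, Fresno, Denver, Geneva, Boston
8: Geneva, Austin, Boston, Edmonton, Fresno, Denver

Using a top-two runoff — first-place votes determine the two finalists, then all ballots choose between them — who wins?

Round 1 first-place votes: Edmonton 5, Fresno 5, Boston 15, Austin 8, Geneva 13, Denver 0. Boston and Geneva advance.
Runoff: Boston is ranked above Geneva on 20 ballots, Geneva above Boston on 26.

Geneva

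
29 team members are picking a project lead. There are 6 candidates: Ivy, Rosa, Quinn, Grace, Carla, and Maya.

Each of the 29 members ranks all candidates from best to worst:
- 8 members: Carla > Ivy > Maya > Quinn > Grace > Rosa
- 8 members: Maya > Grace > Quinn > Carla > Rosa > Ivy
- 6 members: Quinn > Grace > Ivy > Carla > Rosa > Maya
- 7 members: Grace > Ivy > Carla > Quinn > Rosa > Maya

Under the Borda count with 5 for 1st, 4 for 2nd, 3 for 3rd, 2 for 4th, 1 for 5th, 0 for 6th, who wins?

Grace

Ivy: 8×4 + 8×0 + 6×3 + 7×4 = 78
Rosa: 8×0 + 8×1 + 6×1 + 7×1 = 21
Quinn: 8×2 + 8×3 + 6×5 + 7×2 = 84
Grace: 8×1 + 8×4 + 6×4 + 7×5 = 99
Carla: 8×5 + 8×2 + 6×2 + 7×3 = 89
Maya: 8×3 + 8×5 + 6×0 + 7×0 = 64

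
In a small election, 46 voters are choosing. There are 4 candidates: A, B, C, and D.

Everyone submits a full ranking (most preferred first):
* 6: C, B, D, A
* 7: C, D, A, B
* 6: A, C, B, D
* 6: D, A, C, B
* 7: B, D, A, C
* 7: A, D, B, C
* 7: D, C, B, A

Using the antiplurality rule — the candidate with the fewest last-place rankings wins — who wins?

Last-place votes: A 13, B 13, C 14, D 6.

D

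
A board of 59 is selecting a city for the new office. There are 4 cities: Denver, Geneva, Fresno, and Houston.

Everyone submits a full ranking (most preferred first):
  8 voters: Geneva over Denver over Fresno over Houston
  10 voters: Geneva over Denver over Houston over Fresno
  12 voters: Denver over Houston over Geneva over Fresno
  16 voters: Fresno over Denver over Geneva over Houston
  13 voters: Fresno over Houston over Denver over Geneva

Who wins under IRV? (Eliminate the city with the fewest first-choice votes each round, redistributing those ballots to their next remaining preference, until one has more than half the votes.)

Geneva

Round 1: Denver 12, Geneva 18, Fresno 29, Houston 0. Houston eliminated.
Round 2: Denver 12, Geneva 18, Fresno 29. Denver eliminated.
Round 3: Geneva 30, Fresno 29. Geneva has a majority (≥30).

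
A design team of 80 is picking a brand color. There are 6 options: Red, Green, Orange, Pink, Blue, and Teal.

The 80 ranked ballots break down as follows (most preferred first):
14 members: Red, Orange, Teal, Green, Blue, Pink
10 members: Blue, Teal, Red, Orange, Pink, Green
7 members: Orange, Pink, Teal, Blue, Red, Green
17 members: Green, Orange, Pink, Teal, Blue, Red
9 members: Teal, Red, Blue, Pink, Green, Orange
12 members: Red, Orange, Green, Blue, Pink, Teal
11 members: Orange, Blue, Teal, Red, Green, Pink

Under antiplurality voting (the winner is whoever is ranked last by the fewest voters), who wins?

Blue

Last-place votes: Red 17, Green 17, Orange 9, Pink 25, Blue 0, Teal 12.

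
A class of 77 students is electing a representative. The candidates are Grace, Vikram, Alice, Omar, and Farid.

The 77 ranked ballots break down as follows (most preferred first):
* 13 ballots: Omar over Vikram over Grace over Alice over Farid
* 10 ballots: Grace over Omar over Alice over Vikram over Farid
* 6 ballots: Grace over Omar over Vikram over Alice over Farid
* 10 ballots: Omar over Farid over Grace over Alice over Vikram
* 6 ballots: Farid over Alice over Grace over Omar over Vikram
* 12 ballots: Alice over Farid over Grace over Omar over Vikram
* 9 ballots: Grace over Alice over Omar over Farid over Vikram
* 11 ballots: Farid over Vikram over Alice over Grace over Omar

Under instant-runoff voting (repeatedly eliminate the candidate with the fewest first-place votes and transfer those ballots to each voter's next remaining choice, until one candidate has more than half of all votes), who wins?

Round 1: Grace 25, Vikram 0, Alice 12, Omar 23, Farid 17. Vikram eliminated.
Round 2: Grace 25, Alice 12, Omar 23, Farid 17. Alice eliminated.
Round 3: Grace 25, Omar 23, Farid 29. Omar eliminated.
Round 4: Grace 38, Farid 39. Farid has a majority (≥39).

Farid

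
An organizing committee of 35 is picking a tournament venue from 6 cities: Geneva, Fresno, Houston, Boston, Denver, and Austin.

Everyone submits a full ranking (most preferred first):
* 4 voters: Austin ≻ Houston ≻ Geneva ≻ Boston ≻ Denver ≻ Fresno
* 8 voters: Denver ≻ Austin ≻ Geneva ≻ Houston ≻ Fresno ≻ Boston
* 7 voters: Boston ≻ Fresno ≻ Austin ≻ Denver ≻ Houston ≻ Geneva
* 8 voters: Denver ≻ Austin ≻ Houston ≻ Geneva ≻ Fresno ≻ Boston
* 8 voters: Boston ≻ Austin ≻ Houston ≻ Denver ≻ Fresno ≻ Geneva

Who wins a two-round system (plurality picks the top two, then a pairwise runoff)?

Round 1 first-place votes: Geneva 0, Fresno 0, Houston 0, Boston 15, Denver 16, Austin 4. Denver and Boston advance.
Runoff: Denver is ranked above Boston on 16 ballots, Boston above Denver on 19.

Boston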